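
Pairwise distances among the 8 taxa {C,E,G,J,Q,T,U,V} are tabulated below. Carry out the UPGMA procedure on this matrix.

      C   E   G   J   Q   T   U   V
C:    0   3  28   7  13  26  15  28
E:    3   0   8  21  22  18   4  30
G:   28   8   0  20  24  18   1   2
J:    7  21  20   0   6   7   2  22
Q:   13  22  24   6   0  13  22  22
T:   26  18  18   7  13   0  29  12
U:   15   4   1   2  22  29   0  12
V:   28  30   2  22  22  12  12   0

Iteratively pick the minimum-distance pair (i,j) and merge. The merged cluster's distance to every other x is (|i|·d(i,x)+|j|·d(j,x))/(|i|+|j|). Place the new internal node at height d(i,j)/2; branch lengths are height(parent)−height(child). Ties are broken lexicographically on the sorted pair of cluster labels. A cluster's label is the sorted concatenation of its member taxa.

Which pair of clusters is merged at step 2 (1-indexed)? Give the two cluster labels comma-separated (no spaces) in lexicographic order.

step 1: merge (G,U) at d=1; branch lengths G→1/2, U→1/2; new cluster GU
  updated: d(C,GU)=43/2, d(E,GU)=6, d(GU,J)=11, d(GU,Q)=23, d(GU,T)=47/2, d(GU,V)=7
step 2: merge (C,E) at d=3; branch lengths C→3/2, E→3/2; new cluster CE
  updated: d(CE,GU)=55/4, d(CE,J)=14, d(CE,Q)=35/2, d(CE,T)=22, d(CE,V)=29
step 3: merge (J,Q) at d=6; branch lengths J→3, Q→3; new cluster JQ
  updated: d(CE,JQ)=63/4, d(GU,JQ)=17, d(JQ,T)=10, d(JQ,V)=22
step 4: merge (GU,V) at d=7; branch lengths GU→3, V→7/2; new cluster GUV
  updated: d(CE,GUV)=113/6, d(GUV,JQ)=56/3, d(GUV,T)=59/3
step 5: merge (JQ,T) at d=10; branch lengths JQ→2, T→5; new cluster JQT
  updated: d(CE,JQT)=107/6, d(GUV,JQT)=19
step 6: merge (CE,JQT) at d=107/6; branch lengths CE→89/12, JQT→47/12; new cluster CEJQT
  updated: d(CEJQT,GUV)=284/15
step 7: merge (CEJQT,GUV) at d=284/15; branch lengths CEJQT→11/20, GUV→179/30; new cluster CEGJQTUV
final tree: (((C:3/2,E:3/2):89/12,((J:3,Q:3):2,T:5):47/12):11/20,((G:1/2,U:1/2):3,V:7/2):179/30)
total length: 827/20

C,E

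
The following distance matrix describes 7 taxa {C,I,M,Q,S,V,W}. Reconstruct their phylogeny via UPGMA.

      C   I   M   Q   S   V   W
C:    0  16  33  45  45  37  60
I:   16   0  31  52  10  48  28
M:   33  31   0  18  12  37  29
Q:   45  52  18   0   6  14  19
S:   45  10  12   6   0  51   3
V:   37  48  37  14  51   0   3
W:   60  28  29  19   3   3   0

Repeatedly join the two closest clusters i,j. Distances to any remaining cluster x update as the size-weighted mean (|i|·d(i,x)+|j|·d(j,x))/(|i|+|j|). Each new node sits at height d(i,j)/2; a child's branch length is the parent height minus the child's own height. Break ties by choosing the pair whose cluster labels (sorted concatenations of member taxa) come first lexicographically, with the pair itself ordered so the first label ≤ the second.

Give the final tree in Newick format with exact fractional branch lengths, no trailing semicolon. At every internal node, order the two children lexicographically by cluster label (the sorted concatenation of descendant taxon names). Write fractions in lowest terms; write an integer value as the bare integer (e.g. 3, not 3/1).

step 1: merge (S,W) at d=3; branch lengths S→3/2, W→3/2; new cluster SW
  updated: d(C,SW)=105/2, d(I,SW)=19, d(M,SW)=41/2, d(Q,SW)=25/2, d(SW,V)=27
step 2: merge (Q,SW) at d=25/2; branch lengths Q→25/4, SW→19/4; new cluster QSW
  updated: d(C,QSW)=50, d(I,QSW)=30, d(M,QSW)=59/3, d(QSW,V)=68/3
step 3: merge (C,I) at d=16; branch lengths C→8, I→8; new cluster CI
  updated: d(CI,M)=32, d(CI,QSW)=40, d(CI,V)=85/2
step 4: merge (M,QSW) at d=59/3; branch lengths M→59/6, QSW→43/12; new cluster MQSW
  updated: d(CI,MQSW)=38, d(MQSW,V)=105/4
step 5: merge (MQSW,V) at d=105/4; branch lengths MQSW→79/24, V→105/8; new cluster MQSVW
  updated: d(CI,MQSVW)=389/10
step 6: merge (CI,MQSVW) at d=389/10; branch lengths CI→229/20, MQSVW→253/40; new cluster CIMQSVW
final tree: ((C:8,I:8):229/20,((M:59/6,(Q:25/4,(S:3/2,W:3/2):19/4):43/12):79/24,V:105/8):253/40)
total length: 9313/120

((C:8,I:8):229/20,((M:59/6,(Q:25/4,(S:3/2,W:3/2):19/4):43/12):79/24,V:105/8):253/40)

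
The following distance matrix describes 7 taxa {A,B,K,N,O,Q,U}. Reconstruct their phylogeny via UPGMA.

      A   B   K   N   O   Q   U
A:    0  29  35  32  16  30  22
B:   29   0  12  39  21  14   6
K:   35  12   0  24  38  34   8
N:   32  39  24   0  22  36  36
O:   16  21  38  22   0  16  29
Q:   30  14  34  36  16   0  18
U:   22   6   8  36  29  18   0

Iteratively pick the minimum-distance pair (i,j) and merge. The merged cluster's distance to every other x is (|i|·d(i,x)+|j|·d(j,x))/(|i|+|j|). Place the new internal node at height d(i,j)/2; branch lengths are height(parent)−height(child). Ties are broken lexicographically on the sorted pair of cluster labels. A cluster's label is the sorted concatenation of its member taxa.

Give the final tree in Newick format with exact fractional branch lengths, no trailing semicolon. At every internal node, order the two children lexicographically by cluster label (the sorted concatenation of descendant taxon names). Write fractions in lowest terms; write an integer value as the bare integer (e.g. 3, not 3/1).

(((A:8,O:8):11/2,N:27/2):31/24,(((B:3,U:3):2,K:5):6,Q:11):91/24)

step 1: merge (B,U) at d=6; branch lengths B→3, U→3; new cluster BU
  updated: d(A,BU)=51/2, d(BU,K)=10, d(BU,N)=75/2, d(BU,O)=25, d(BU,Q)=16
step 2: merge (BU,K) at d=10; branch lengths BU→2, K→5; new cluster BKU
  updated: d(A,BKU)=86/3, d(BKU,N)=33, d(BKU,O)=88/3, d(BKU,Q)=22
step 3: merge (A,O) at d=16; branch lengths A→8, O→8; new cluster AO
  updated: d(AO,BKU)=29, d(AO,N)=27, d(AO,Q)=23
step 4: merge (BKU,Q) at d=22; branch lengths BKU→6, Q→11; new cluster BKQU
  updated: d(AO,BKQU)=55/2, d(BKQU,N)=135/4
step 5: merge (AO,N) at d=27; branch lengths AO→11/2, N→27/2; new cluster ANO
  updated: d(ANO,BKQU)=355/12
step 6: merge (ANO,BKQU) at d=355/12; branch lengths ANO→31/24, BKQU→91/24; new cluster ABKNOQU
final tree: (((A:8,O:8):11/2,N:27/2):31/24,(((B:3,U:3):2,K:5):6,Q:11):91/24)
total length: 841/12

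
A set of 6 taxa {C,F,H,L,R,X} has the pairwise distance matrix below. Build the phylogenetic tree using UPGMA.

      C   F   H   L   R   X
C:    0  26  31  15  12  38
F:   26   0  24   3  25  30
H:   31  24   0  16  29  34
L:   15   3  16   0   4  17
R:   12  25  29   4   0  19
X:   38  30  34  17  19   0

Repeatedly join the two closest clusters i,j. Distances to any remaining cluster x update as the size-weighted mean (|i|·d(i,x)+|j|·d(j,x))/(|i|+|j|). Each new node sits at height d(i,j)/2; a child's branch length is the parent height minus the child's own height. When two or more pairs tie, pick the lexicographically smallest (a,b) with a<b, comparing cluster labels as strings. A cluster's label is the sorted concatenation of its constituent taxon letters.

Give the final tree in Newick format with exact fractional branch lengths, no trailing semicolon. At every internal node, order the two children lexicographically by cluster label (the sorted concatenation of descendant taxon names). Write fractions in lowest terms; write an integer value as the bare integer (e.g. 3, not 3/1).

step 1: merge (F,L) at d=3; branch lengths F→3/2, L→3/2; new cluster FL
  updated: d(C,FL)=41/2, d(FL,H)=20, d(FL,R)=29/2, d(FL,X)=47/2
step 2: merge (C,R) at d=12; branch lengths C→6, R→6; new cluster CR
  updated: d(CR,FL)=35/2, d(CR,H)=30, d(CR,X)=57/2
step 3: merge (CR,FL) at d=35/2; branch lengths CR→11/4, FL→29/4; new cluster CFLR
  updated: d(CFLR,H)=25, d(CFLR,X)=26
step 4: merge (CFLR,H) at d=25; branch lengths CFLR→15/4, H→25/2; new cluster CFHLR
  updated: d(CFHLR,X)=138/5
step 5: merge (CFHLR,X) at d=138/5; branch lengths CFHLR→13/10, X→69/5; new cluster CFHLRX
final tree: ((((C:6,R:6):11/4,(F:3/2,L:3/2):29/4):15/4,H:25/2):13/10,X:69/5)
total length: 1127/20

((((C:6,R:6):11/4,(F:3/2,L:3/2):29/4):15/4,H:25/2):13/10,X:69/5)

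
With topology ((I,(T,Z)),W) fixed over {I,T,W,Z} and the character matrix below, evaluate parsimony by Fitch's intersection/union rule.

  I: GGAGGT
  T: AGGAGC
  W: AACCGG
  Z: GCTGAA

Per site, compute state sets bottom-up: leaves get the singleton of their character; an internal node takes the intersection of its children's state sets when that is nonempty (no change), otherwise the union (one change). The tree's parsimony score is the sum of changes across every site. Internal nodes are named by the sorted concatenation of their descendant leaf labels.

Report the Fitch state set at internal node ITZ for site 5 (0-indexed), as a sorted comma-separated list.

[col 0] TZ: children T:{A}, Z:{G} ∪→ {A,G}; cost 1
[col 0] ITZ: children I:{G}, TZ:{A,G} ∩→ {G}; cost 0
[col 0] ITWZ: children ITZ:{G}, W:{A} ∪→ {A,G}; cost 1
[col 1] TZ: children T:{G}, Z:{C} ∪→ {C,G}; cost 1
[col 1] ITZ: children I:{G}, TZ:{C,G} ∩→ {G}; cost 0
[col 1] ITWZ: children ITZ:{G}, W:{A} ∪→ {A,G}; cost 1
[col 2] TZ: children T:{G}, Z:{T} ∪→ {G,T}; cost 1
[col 2] ITZ: children I:{A}, TZ:{G,T} ∪→ {A,G,T}; cost 1
[col 2] ITWZ: children ITZ:{A,G,T}, W:{C} ∪→ {A,C,G,T}; cost 1
[col 3] TZ: children T:{A}, Z:{G} ∪→ {A,G}; cost 1
[col 3] ITZ: children I:{G}, TZ:{A,G} ∩→ {G}; cost 0
[col 3] ITWZ: children ITZ:{G}, W:{C} ∪→ {C,G}; cost 1
[col 4] TZ: children T:{G}, Z:{A} ∪→ {A,G}; cost 1
[col 4] ITZ: children I:{G}, TZ:{A,G} ∩→ {G}; cost 0
[col 4] ITWZ: children ITZ:{G}, W:{G} ∩→ {G}; cost 0
[col 5] TZ: children T:{C}, Z:{A} ∪→ {A,C}; cost 1
[col 5] ITZ: children I:{T}, TZ:{A,C} ∪→ {A,C,T}; cost 1
[col 5] ITWZ: children ITZ:{A,C,T}, W:{G} ∪→ {A,C,G,T}; cost 1
per-site changes: [2, 2, 3, 2, 1, 3]; total = 13

A,C,T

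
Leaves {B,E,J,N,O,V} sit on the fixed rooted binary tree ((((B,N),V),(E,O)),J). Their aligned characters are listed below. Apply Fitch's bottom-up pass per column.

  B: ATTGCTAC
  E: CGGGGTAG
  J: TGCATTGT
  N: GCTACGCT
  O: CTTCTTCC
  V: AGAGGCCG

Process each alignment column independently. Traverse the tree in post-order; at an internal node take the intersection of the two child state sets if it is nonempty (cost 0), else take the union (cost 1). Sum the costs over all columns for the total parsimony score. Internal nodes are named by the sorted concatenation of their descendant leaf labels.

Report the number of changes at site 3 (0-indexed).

[col 0] BN: children B:{A}, N:{G} ∪→ {A,G}; cost 1
[col 0] BNV: children BN:{A,G}, V:{A} ∩→ {A}; cost 0
[col 0] EO: children E:{C}, O:{C} ∩→ {C}; cost 0
[col 0] BENOV: children BNV:{A}, EO:{C} ∪→ {A,C}; cost 1
[col 0] BEJNOV: children BENOV:{A,C}, J:{T} ∪→ {A,C,T}; cost 1
[col 1] BN: children B:{T}, N:{C} ∪→ {C,T}; cost 1
[col 1] BNV: children BN:{C,T}, V:{G} ∪→ {C,G,T}; cost 1
[col 1] EO: children E:{G}, O:{T} ∪→ {G,T}; cost 1
[col 1] BENOV: children BNV:{C,G,T}, EO:{G,T} ∩→ {G,T}; cost 0
[col 1] BEJNOV: children BENOV:{G,T}, J:{G} ∩→ {G}; cost 0
[col 2] BN: children B:{T}, N:{T} ∩→ {T}; cost 0
[col 2] BNV: children BN:{T}, V:{A} ∪→ {A,T}; cost 1
[col 2] EO: children E:{G}, O:{T} ∪→ {G,T}; cost 1
[col 2] BENOV: children BNV:{A,T}, EO:{G,T} ∩→ {T}; cost 0
[col 2] BEJNOV: children BENOV:{T}, J:{C} ∪→ {C,T}; cost 1
[col 3] BN: children B:{G}, N:{A} ∪→ {A,G}; cost 1
[col 3] BNV: children BN:{A,G}, V:{G} ∩→ {G}; cost 0
[col 3] EO: children E:{G}, O:{C} ∪→ {C,G}; cost 1
[col 3] BENOV: children BNV:{G}, EO:{C,G} ∩→ {G}; cost 0
[col 3] BEJNOV: children BENOV:{G}, J:{A} ∪→ {A,G}; cost 1
[col 4] BN: children B:{C}, N:{C} ∩→ {C}; cost 0
[col 4] BNV: children BN:{C}, V:{G} ∪→ {C,G}; cost 1
[col 4] EO: children E:{G}, O:{T} ∪→ {G,T}; cost 1
[col 4] BENOV: children BNV:{C,G}, EO:{G,T} ∩→ {G}; cost 0
[col 4] BEJNOV: children BENOV:{G}, J:{T} ∪→ {G,T}; cost 1
[col 5] BN: children B:{T}, N:{G} ∪→ {G,T}; cost 1
[col 5] BNV: children BN:{G,T}, V:{C} ∪→ {C,G,T}; cost 1
[col 5] EO: children E:{T}, O:{T} ∩→ {T}; cost 0
[col 5] BENOV: children BNV:{C,G,T}, EO:{T} ∩→ {T}; cost 0
[col 5] BEJNOV: children BENOV:{T}, J:{T} ∩→ {T}; cost 0
[col 6] BN: children B:{A}, N:{C} ∪→ {A,C}; cost 1
[col 6] BNV: children BN:{A,C}, V:{C} ∩→ {C}; cost 0
[col 6] EO: children E:{A}, O:{C} ∪→ {A,C}; cost 1
[col 6] BENOV: children BNV:{C}, EO:{A,C} ∩→ {C}; cost 0
[col 6] BEJNOV: children BENOV:{C}, J:{G} ∪→ {C,G}; cost 1
[col 7] BN: children B:{C}, N:{T} ∪→ {C,T}; cost 1
[col 7] BNV: children BN:{C,T}, V:{G} ∪→ {C,G,T}; cost 1
[col 7] EO: children E:{G}, O:{C} ∪→ {C,G}; cost 1
[col 7] BENOV: children BNV:{C,G,T}, EO:{C,G} ∩→ {C,G}; cost 0
[col 7] BEJNOV: children BENOV:{C,G}, J:{T} ∪→ {C,G,T}; cost 1
per-site changes: [3, 3, 3, 3, 3, 2, 3, 4]; total = 24

3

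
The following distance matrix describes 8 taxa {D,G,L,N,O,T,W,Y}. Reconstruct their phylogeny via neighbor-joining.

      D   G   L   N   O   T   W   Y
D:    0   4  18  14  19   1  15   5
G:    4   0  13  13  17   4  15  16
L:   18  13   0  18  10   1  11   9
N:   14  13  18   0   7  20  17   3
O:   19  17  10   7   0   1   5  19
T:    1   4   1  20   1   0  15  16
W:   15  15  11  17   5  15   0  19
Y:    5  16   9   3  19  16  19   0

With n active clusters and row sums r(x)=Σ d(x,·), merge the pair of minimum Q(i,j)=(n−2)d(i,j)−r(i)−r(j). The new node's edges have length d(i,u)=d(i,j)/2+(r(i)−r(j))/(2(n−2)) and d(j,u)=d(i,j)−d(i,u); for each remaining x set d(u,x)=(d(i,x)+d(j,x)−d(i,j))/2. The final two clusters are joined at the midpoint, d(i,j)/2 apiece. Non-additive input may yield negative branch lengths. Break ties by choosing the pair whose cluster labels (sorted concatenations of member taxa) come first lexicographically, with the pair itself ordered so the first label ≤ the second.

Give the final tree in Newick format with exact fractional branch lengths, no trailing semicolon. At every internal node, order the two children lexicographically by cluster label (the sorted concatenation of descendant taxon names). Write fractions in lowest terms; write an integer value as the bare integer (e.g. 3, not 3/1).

(((((D:7/4,G:9/4):23/12,(N:23/12,Y:13/12):79/12):57/16,(O:11/10,W:39/10):63/16):37/16,L:35/16):-19/32,T:-19/32)

1. join N+Y (d=3, Q=-161) ⇒ NY; edges |N|=23/12, |Y|=13/12
  updated: d(D,NY)=8, d(G,NY)=13, d(L,NY)=12, d(NY,O)=23/2, d(NY,T)=33/2, d(NY,W)=33/2
2. join O+W (d=5, Q=-116) ⇒ OW; edges |O|=11/10, |W|=39/10
  updated: d(D,OW)=29/2, d(G,OW)=27/2, d(L,OW)=8, d(NY,OW)=23/2, d(OW,T)=11/2
3. join D+G (d=4, Q=-77) ⇒ DG; edges |D|=7/4, |G|=9/4
  updated: d(DG,L)=27/2, d(DG,NY)=17/2, d(DG,OW)=12, d(DG,T)=1/2
4. join DG+NY (d=17/2, Q=-115/2) ⇒ DGNY; edges |DG|=23/12, |NY|=79/12
  updated: d(DGNY,L)=17/2, d(DGNY,OW)=15/2, d(DGNY,T)=17/4
5. join DGNY+OW (d=15/2, Q=-105/4) ⇒ DGNOWY; edges |DGNY|=57/16, |OW|=63/16
  updated: d(DGNOWY,L)=9/2, d(DGNOWY,T)=9/8
6. join DGNOWY+L (d=9/2, Q=-53/8) ⇒ DGLNOWY; edges |DGNOWY|=37/16, |L|=35/16
  updated: d(DGLNOWY,T)=-19/16
7. join DGLNOWY+T (d=-19/16) ⇒ DGLNOTWY; edges |DGLNOWY|=-19/32, |T|=-19/32
final tree: (((((D:7/4,G:9/4):23/12,(N:23/12,Y:13/12):79/12):57/16,(O:11/10,W:39/10):63/16):37/16,L:35/16):-19/32,T:-19/32)
total length: 501/16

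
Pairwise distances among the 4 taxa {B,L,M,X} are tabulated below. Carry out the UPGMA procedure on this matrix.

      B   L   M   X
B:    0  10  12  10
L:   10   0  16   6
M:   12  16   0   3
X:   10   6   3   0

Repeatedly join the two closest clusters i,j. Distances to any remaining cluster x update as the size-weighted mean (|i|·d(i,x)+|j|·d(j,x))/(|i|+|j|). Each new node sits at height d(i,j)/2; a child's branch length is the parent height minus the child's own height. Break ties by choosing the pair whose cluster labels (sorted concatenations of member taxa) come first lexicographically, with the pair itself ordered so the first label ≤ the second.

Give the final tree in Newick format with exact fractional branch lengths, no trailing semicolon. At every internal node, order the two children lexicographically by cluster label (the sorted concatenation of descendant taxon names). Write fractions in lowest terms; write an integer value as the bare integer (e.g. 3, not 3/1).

((B:5,L:5):1/2,(M:3/2,X:3/2):4)

1. join M+X (d=3) ⇒ MX; edges |M|=3/2, |X|=3/2
  updated: d(B,MX)=11, d(L,MX)=11
2. join B+L (d=10) ⇒ BL; edges |B|=5, |L|=5
  updated: d(BL,MX)=11
3. join BL+MX (d=11) ⇒ BLMX; edges |BL|=1/2, |MX|=4
final tree: ((B:5,L:5):1/2,(M:3/2,X:3/2):4)
total length: 35/2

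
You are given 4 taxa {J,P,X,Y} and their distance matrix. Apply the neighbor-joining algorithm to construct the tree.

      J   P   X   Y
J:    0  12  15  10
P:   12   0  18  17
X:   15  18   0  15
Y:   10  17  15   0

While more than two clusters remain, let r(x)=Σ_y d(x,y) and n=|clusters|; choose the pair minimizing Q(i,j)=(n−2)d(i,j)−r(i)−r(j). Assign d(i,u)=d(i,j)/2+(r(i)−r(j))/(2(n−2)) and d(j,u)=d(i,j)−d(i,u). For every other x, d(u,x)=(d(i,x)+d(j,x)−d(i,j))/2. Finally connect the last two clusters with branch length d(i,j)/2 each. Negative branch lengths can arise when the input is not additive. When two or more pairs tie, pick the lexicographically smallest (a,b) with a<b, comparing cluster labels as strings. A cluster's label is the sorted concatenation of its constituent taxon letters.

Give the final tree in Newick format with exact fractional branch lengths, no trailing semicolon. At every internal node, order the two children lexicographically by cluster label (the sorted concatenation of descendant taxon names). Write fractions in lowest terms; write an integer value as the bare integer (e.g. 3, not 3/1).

(((J:7/2,P:17/2):3/2,X:9):3,Y:3)

step 1: merge (J,P) at d=12, Q=-60; branch lengths J→7/2, P→17/2; new cluster JP
  updated: d(JP,X)=21/2, d(JP,Y)=15/2
step 2: merge (JP,X) at d=21/2, Q=-33; branch lengths JP→3/2, X→9; new cluster JPX
  updated: d(JPX,Y)=6
step 3: merge (JPX,Y) at d=6; branch lengths JPX→3, Y→3; new cluster JPXY
final tree: (((J:7/2,P:17/2):3/2,X:9):3,Y:3)
total length: 57/2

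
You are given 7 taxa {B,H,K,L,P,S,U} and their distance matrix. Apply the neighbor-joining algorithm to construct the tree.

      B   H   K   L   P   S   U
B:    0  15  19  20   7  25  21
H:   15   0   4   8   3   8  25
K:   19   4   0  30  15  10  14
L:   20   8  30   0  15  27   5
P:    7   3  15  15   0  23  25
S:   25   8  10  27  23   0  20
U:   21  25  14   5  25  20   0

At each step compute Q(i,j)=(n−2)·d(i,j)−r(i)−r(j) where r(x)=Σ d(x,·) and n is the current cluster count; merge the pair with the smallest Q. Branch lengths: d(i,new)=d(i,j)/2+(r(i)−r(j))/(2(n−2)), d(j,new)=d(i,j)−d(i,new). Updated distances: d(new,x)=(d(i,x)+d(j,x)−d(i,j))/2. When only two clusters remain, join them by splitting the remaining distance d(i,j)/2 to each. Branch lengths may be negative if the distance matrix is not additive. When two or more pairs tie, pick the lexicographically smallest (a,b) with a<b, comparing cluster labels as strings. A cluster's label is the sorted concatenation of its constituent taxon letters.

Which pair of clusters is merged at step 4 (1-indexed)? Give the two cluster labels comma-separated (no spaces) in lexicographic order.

iteration 1: select L,U (d=5, Q=-190); attach at lengths (2, 3); label the merged cluster LU
  updated: d(B,LU)=18, d(H,LU)=14, d(K,LU)=39/2, d(LU,P)=35/2, d(LU,S)=21
iteration 2: select B,P (d=7, Q=-243/2); attach at lengths (93/16, 19/16); label the merged cluster BP
  updated: d(BP,H)=11/2, d(BP,K)=27/2, d(BP,LU)=57/4, d(BP,S)=41/2
iteration 3: select BP,LU (d=57/4, Q=-319/4); attach at lengths (37/8, 77/8); label the merged cluster BLPU
  updated: d(BLPU,H)=21/8, d(BLPU,K)=75/8, d(BLPU,S)=109/8
iteration 4: select BLPU,H (d=21/8, Q=-35); attach at lengths (65/16, -23/16); label the merged cluster BHLPU
  updated: d(BHLPU,K)=43/8, d(BHLPU,S)=19/2
iteration 5: select BHLPU,K (d=43/8, Q=-199/8); attach at lengths (39/16, 47/16); label the merged cluster BHKLPU
  updated: d(BHKLPU,S)=113/16
iteration 6: select BHKLPU,S (d=113/16); attach at lengths (113/32, 113/32); label the merged cluster BHKLPSU
final tree: (((((B:93/16,P:19/16):37/8,(L:2,U:3):77/8):65/16,H:-23/16):39/16,K:47/16):113/32,S:113/32)
total length: 661/16

BLPU,H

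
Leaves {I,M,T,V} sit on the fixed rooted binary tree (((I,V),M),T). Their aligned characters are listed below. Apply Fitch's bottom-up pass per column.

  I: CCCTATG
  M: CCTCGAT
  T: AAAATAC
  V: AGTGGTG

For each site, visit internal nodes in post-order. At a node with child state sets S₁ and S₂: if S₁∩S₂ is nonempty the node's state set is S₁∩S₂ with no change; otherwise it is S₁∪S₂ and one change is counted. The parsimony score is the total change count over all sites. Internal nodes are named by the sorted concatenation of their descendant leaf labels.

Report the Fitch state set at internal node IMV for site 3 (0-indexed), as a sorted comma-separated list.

IV@0: {C} ∪ {A} = {A,C} (union, +1)
IMV@0: {A,C} ∩ {C} = {C} (intersection, +0)
IMTV@0: {C} ∪ {A} = {A,C} (union, +1)
IV@1: {C} ∪ {G} = {C,G} (union, +1)
IMV@1: {C,G} ∩ {C} = {C} (intersection, +0)
IMTV@1: {C} ∪ {A} = {A,C} (union, +1)
IV@2: {C} ∪ {T} = {C,T} (union, +1)
IMV@2: {C,T} ∩ {T} = {T} (intersection, +0)
IMTV@2: {T} ∪ {A} = {A,T} (union, +1)
IV@3: {T} ∪ {G} = {G,T} (union, +1)
IMV@3: {G,T} ∪ {C} = {C,G,T} (union, +1)
IMTV@3: {C,G,T} ∪ {A} = {A,C,G,T} (union, +1)
IV@4: {A} ∪ {G} = {A,G} (union, +1)
IMV@4: {A,G} ∩ {G} = {G} (intersection, +0)
IMTV@4: {G} ∪ {T} = {G,T} (union, +1)
IV@5: {T} ∩ {T} = {T} (intersection, +0)
IMV@5: {T} ∪ {A} = {A,T} (union, +1)
IMTV@5: {A,T} ∩ {A} = {A} (intersection, +0)
IV@6: {G} ∩ {G} = {G} (intersection, +0)
IMV@6: {G} ∪ {T} = {G,T} (union, +1)
IMTV@6: {G,T} ∪ {C} = {C,G,T} (union, +1)
per-site changes: [2, 2, 2, 3, 2, 1, 2]; total = 14

C,G,T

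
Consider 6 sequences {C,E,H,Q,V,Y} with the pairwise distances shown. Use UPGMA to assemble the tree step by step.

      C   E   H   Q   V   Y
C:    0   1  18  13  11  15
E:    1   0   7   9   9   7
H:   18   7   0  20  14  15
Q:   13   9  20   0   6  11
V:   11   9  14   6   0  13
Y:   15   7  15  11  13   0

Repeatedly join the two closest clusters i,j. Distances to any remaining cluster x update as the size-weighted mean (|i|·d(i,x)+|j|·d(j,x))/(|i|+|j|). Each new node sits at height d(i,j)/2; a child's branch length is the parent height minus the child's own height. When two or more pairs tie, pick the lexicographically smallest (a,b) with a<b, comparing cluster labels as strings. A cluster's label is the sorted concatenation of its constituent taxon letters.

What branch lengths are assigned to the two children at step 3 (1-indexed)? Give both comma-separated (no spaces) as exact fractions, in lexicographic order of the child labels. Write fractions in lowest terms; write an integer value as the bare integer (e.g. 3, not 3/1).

19/4,9/4

iteration 1: select C,E (d=1); attach at lengths (1/2, 1/2); label the merged cluster CE
  updated: d(CE,H)=25/2, d(CE,Q)=11, d(CE,V)=10, d(CE,Y)=11
iteration 2: select Q,V (d=6); attach at lengths (3, 3); label the merged cluster QV
  updated: d(CE,QV)=21/2, d(H,QV)=17, d(QV,Y)=12
iteration 3: select CE,QV (d=21/2); attach at lengths (19/4, 9/4); label the merged cluster CEQV
  updated: d(CEQV,H)=59/4, d(CEQV,Y)=23/2
iteration 4: select CEQV,Y (d=23/2); attach at lengths (1/2, 23/4); label the merged cluster CEQVY
  updated: d(CEQVY,H)=74/5
iteration 5: select CEQVY,H (d=74/5); attach at lengths (33/20, 37/5); label the merged cluster CEHQVY
final tree: ((((C:1/2,E:1/2):19/4,(Q:3,V:3):9/4):1/2,Y:23/4):33/20,H:37/5)
total length: 293/10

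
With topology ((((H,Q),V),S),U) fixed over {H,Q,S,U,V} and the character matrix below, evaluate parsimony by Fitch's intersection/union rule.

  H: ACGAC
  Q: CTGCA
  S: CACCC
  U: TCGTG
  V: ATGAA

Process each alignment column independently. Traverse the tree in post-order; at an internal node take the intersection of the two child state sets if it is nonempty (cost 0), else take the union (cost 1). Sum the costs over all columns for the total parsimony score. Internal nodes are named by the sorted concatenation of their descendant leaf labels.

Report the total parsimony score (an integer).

site 0, node HQ: H={A} ∪ Q={C} → {A,C} (+1)
site 0, node HQV: HQ={A,C} ∩ V={A} → {A} (+0)
site 0, node HQSV: HQV={A} ∪ S={C} → {A,C} (+1)
site 0, node HQSUV: HQSV={A,C} ∪ U={T} → {A,C,T} (+1)
site 1, node HQ: H={C} ∪ Q={T} → {C,T} (+1)
site 1, node HQV: HQ={C,T} ∩ V={T} → {T} (+0)
site 1, node HQSV: HQV={T} ∪ S={A} → {A,T} (+1)
site 1, node HQSUV: HQSV={A,T} ∪ U={C} → {A,C,T} (+1)
site 2, node HQ: H={G} ∩ Q={G} → {G} (+0)
site 2, node HQV: HQ={G} ∩ V={G} → {G} (+0)
site 2, node HQSV: HQV={G} ∪ S={C} → {C,G} (+1)
site 2, node HQSUV: HQSV={C,G} ∩ U={G} → {G} (+0)
site 3, node HQ: H={A} ∪ Q={C} → {A,C} (+1)
site 3, node HQV: HQ={A,C} ∩ V={A} → {A} (+0)
site 3, node HQSV: HQV={A} ∪ S={C} → {A,C} (+1)
site 3, node HQSUV: HQSV={A,C} ∪ U={T} → {A,C,T} (+1)
site 4, node HQ: H={C} ∪ Q={A} → {A,C} (+1)
site 4, node HQV: HQ={A,C} ∩ V={A} → {A} (+0)
site 4, node HQSV: HQV={A} ∪ S={C} → {A,C} (+1)
site 4, node HQSUV: HQSV={A,C} ∪ U={G} → {A,C,G} (+1)
per-site changes: [3, 3, 1, 3, 3]; total = 13

13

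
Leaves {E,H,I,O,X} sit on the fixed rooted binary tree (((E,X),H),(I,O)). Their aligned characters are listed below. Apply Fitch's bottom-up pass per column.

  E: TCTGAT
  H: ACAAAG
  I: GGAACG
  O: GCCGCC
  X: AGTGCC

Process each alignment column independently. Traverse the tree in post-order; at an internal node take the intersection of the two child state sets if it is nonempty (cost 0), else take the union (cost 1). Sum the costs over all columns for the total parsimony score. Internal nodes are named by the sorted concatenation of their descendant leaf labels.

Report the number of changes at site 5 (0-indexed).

3

[col 0] EX: children E:{T}, X:{A} ∪→ {A,T}; cost 1
[col 0] EHX: children EX:{A,T}, H:{A} ∩→ {A}; cost 0
[col 0] IO: children I:{G}, O:{G} ∩→ {G}; cost 0
[col 0] EHIOX: children EHX:{A}, IO:{G} ∪→ {A,G}; cost 1
[col 1] EX: children E:{C}, X:{G} ∪→ {C,G}; cost 1
[col 1] EHX: children EX:{C,G}, H:{C} ∩→ {C}; cost 0
[col 1] IO: children I:{G}, O:{C} ∪→ {C,G}; cost 1
[col 1] EHIOX: children EHX:{C}, IO:{C,G} ∩→ {C}; cost 0
[col 2] EX: children E:{T}, X:{T} ∩→ {T}; cost 0
[col 2] EHX: children EX:{T}, H:{A} ∪→ {A,T}; cost 1
[col 2] IO: children I:{A}, O:{C} ∪→ {A,C}; cost 1
[col 2] EHIOX: children EHX:{A,T}, IO:{A,C} ∩→ {A}; cost 0
[col 3] EX: children E:{G}, X:{G} ∩→ {G}; cost 0
[col 3] EHX: children EX:{G}, H:{A} ∪→ {A,G}; cost 1
[col 3] IO: children I:{A}, O:{G} ∪→ {A,G}; cost 1
[col 3] EHIOX: children EHX:{A,G}, IO:{A,G} ∩→ {A,G}; cost 0
[col 4] EX: children E:{A}, X:{C} ∪→ {A,C}; cost 1
[col 4] EHX: children EX:{A,C}, H:{A} ∩→ {A}; cost 0
[col 4] IO: children I:{C}, O:{C} ∩→ {C}; cost 0
[col 4] EHIOX: children EHX:{A}, IO:{C} ∪→ {A,C}; cost 1
[col 5] EX: children E:{T}, X:{C} ∪→ {C,T}; cost 1
[col 5] EHX: children EX:{C,T}, H:{G} ∪→ {C,G,T}; cost 1
[col 5] IO: children I:{G}, O:{C} ∪→ {C,G}; cost 1
[col 5] EHIOX: children EHX:{C,G,T}, IO:{C,G} ∩→ {C,G}; cost 0
per-site changes: [2, 2, 2, 2, 2, 3]; total = 13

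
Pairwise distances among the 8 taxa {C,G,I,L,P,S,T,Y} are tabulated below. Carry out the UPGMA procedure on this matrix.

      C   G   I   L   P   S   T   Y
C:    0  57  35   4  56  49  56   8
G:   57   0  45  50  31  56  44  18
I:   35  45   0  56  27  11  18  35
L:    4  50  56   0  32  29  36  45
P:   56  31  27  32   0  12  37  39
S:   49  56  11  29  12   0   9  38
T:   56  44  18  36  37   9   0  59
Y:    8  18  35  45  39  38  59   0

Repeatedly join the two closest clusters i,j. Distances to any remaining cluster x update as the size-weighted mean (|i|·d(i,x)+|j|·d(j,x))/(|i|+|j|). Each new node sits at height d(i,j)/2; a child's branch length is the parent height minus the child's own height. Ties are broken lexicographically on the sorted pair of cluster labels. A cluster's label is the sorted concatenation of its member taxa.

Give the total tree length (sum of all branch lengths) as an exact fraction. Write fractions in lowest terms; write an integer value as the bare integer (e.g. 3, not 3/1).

1187/12

step 1: merge (C,L) at d=4; branch lengths C→2, L→2; new cluster CL
  updated: d(CL,G)=107/2, d(CL,I)=91/2, d(CL,P)=44, d(CL,S)=39, d(CL,T)=46, d(CL,Y)=53/2
step 2: merge (S,T) at d=9; branch lengths S→9/2, T→9/2; new cluster ST
  updated: d(CL,ST)=85/2, d(G,ST)=50, d(I,ST)=29/2, d(P,ST)=49/2, d(ST,Y)=97/2
step 3: merge (I,ST) at d=29/2; branch lengths I→29/4, ST→11/4; new cluster IST
  updated: d(CL,IST)=87/2, d(G,IST)=145/3, d(IST,P)=76/3, d(IST,Y)=44
step 4: merge (G,Y) at d=18; branch lengths G→9, Y→9; new cluster GY
  updated: d(CL,GY)=40, d(GY,IST)=277/6, d(GY,P)=35
step 5: merge (IST,P) at d=76/3; branch lengths IST→65/12, P→38/3; new cluster IPST
  updated: d(CL,IPST)=349/8, d(GY,IPST)=347/8
step 6: merge (CL,GY) at d=40; branch lengths CL→18, GY→11; new cluster CGLY
  updated: d(CGLY,IPST)=87/2
step 7: merge (CGLY,IPST) at d=87/2; branch lengths CGLY→7/4, IPST→109/12; new cluster CGILPSTY
final tree: (((C:2,L:2):18,(G:9,Y:9):11):7/4,((I:29/4,(S:9/2,T:9/2):11/4):65/12,P:38/3):109/12)
total length: 1187/12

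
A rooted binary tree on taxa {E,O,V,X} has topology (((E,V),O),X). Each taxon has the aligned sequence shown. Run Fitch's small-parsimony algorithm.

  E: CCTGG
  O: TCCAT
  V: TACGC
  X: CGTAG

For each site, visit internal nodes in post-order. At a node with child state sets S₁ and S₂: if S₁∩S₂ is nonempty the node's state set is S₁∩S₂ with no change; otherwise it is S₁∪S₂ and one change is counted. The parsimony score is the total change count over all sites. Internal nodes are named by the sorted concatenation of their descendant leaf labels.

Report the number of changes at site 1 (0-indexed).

[col 0] EV: children E:{C}, V:{T} ∪→ {C,T}; cost 1
[col 0] EOV: children EV:{C,T}, O:{T} ∩→ {T}; cost 0
[col 0] EOVX: children EOV:{T}, X:{C} ∪→ {C,T}; cost 1
[col 1] EV: children E:{C}, V:{A} ∪→ {A,C}; cost 1
[col 1] EOV: children EV:{A,C}, O:{C} ∩→ {C}; cost 0
[col 1] EOVX: children EOV:{C}, X:{G} ∪→ {C,G}; cost 1
[col 2] EV: children E:{T}, V:{C} ∪→ {C,T}; cost 1
[col 2] EOV: children EV:{C,T}, O:{C} ∩→ {C}; cost 0
[col 2] EOVX: children EOV:{C}, X:{T} ∪→ {C,T}; cost 1
[col 3] EV: children E:{G}, V:{G} ∩→ {G}; cost 0
[col 3] EOV: children EV:{G}, O:{A} ∪→ {A,G}; cost 1
[col 3] EOVX: children EOV:{A,G}, X:{A} ∩→ {A}; cost 0
[col 4] EV: children E:{G}, V:{C} ∪→ {C,G}; cost 1
[col 4] EOV: children EV:{C,G}, O:{T} ∪→ {C,G,T}; cost 1
[col 4] EOVX: children EOV:{C,G,T}, X:{G} ∩→ {G}; cost 0
per-site changes: [2, 2, 2, 1, 2]; total = 9

2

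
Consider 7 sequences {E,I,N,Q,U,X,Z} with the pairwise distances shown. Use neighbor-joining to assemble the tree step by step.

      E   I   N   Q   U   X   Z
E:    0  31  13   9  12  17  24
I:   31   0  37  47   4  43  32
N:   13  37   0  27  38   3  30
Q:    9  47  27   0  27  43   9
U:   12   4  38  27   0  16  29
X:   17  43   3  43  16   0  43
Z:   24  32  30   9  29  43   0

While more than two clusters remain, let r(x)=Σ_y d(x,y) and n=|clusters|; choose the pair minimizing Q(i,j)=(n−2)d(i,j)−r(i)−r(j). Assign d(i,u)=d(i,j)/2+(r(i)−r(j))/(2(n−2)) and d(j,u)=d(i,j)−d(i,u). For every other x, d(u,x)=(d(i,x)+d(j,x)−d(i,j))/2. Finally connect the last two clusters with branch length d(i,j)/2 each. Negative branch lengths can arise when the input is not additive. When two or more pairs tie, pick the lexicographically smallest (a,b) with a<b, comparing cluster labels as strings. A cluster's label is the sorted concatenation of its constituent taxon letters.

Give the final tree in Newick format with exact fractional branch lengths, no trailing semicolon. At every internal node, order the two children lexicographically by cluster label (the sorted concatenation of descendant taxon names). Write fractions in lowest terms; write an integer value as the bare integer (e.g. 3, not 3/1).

(((E:-5/16,(N:-13/8,X:37/8):221/16):39/16,(I:44/5,U:-24/5):249/16):187/32,(Q:17/6,Z:37/6):187/32)

iteration 1: select I,U (d=4, Q=-300); attach at lengths (44/5, -24/5); label the merged cluster IU
  updated: d(E,IU)=39/2, d(IU,N)=71/2, d(IU,Q)=35, d(IU,X)=55/2, d(IU,Z)=57/2
iteration 2: select N,X (d=3, Q=-230); attach at lengths (-13/8, 37/8); label the merged cluster NX
  updated: d(E,NX)=27/2, d(IU,NX)=30, d(NX,Q)=67/2, d(NX,Z)=35
iteration 3: select Q,Z (d=9, Q=-156); attach at lengths (17/6, 37/6); label the merged cluster QZ
  updated: d(E,QZ)=12, d(IU,QZ)=109/4, d(NX,QZ)=119/4
iteration 4: select E,NX (d=27/2, Q=-365/4); attach at lengths (-5/16, 221/16); label the merged cluster ENX
  updated: d(ENX,IU)=18, d(ENX,QZ)=113/8
iteration 5: select ENX,IU (d=18, Q=-475/8); attach at lengths (39/16, 249/16); label the merged cluster EINUX
  updated: d(EINUX,QZ)=187/16
iteration 6: select EINUX,QZ (d=187/16); attach at lengths (187/32, 187/32); label the merged cluster EINQUXZ
final tree: (((E:-5/16,(N:-13/8,X:37/8):221/16):39/16,(I:44/5,U:-24/5):249/16):187/32,(Q:17/6,Z:37/6):187/32)
total length: 947/16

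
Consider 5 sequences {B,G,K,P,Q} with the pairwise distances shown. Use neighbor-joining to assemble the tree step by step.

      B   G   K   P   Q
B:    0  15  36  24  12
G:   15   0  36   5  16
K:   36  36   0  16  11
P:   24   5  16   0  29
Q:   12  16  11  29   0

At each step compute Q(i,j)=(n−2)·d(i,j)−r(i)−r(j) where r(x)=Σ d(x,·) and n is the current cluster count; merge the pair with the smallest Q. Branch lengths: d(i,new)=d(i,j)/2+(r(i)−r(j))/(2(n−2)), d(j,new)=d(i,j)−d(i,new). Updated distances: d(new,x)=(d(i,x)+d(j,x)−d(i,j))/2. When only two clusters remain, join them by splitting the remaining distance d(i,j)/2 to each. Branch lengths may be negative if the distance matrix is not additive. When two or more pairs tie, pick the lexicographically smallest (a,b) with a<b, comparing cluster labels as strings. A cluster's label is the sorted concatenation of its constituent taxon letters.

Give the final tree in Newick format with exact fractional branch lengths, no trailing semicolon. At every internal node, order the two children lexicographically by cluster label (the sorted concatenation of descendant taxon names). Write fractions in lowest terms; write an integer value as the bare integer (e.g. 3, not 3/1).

iteration 1: select K,Q (d=11, Q=-134); attach at lengths (32/3, 1/3); label the merged cluster KQ
  updated: d(B,KQ)=37/2, d(G,KQ)=41/2, d(KQ,P)=17
iteration 2: select B,KQ (d=37/2, Q=-153/2); attach at lengths (77/8, 71/8); label the merged cluster BKQ
  updated: d(BKQ,G)=17/2, d(BKQ,P)=45/4
iteration 3: select BKQ,G (d=17/2, Q=-99/4); attach at lengths (59/8, 9/8); label the merged cluster BGKQ
  updated: d(BGKQ,P)=31/8
iteration 4: select BGKQ,P (d=31/8); attach at lengths (31/16, 31/16); label the merged cluster BGKPQ
final tree: (((B:77/8,(K:32/3,Q:1/3):71/8):59/8,G:9/8):31/16,P:31/16)
total length: 335/8

(((B:77/8,(K:32/3,Q:1/3):71/8):59/8,G:9/8):31/16,P:31/16)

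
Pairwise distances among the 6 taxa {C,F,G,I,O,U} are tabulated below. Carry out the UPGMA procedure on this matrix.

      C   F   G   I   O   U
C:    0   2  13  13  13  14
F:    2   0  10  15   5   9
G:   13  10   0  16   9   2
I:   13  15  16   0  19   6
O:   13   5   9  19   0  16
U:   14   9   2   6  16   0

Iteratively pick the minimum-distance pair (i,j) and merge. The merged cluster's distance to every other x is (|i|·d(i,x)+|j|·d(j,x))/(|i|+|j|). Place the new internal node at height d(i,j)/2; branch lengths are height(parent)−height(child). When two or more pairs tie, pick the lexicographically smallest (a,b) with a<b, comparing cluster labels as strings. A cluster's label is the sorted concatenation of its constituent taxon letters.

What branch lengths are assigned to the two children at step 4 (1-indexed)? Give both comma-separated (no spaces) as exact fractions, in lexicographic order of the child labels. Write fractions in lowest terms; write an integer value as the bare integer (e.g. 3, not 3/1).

step 1: merge (C,F) at d=2; branch lengths C→1, F→1; new cluster CF
  updated: d(CF,G)=23/2, d(CF,I)=14, d(CF,O)=9, d(CF,U)=23/2
step 2: merge (G,U) at d=2; branch lengths G→1, U→1; new cluster GU
  updated: d(CF,GU)=23/2, d(GU,I)=11, d(GU,O)=25/2
step 3: merge (CF,O) at d=9; branch lengths CF→7/2, O→9/2; new cluster CFO
  updated: d(CFO,GU)=71/6, d(CFO,I)=47/3
step 4: merge (GU,I) at d=11; branch lengths GU→9/2, I→11/2; new cluster GIU
  updated: d(CFO,GIU)=118/9
step 5: merge (CFO,GIU) at d=118/9; branch lengths CFO→37/18, GIU→19/18; new cluster CFGIOU
final tree: (((C:1,F:1):7/2,O:9/2):37/18,((G:1,U:1):9/2,I:11/2):19/18)
total length: 226/9

9/2,11/2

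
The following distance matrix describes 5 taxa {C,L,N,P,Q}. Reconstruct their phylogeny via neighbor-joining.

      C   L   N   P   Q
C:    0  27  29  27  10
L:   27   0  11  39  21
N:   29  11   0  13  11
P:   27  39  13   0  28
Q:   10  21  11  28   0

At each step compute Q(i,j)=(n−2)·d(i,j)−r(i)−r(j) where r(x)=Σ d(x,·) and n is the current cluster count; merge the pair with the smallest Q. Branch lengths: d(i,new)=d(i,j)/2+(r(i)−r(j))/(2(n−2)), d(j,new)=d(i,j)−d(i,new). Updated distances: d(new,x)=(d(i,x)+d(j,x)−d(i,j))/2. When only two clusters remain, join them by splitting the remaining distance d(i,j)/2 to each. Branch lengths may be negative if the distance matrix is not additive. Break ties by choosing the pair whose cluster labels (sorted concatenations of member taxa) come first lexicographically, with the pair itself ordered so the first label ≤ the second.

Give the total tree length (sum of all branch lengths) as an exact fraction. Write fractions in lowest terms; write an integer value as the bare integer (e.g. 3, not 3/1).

383/8

1. join C+Q (d=10, Q=-133) ⇒ CQ; edges |C|=53/6, |Q|=7/6
  updated: d(CQ,L)=19, d(CQ,N)=15, d(CQ,P)=45/2
2. join CQ+L (d=19, Q=-175/2) ⇒ CLQ; edges |CQ|=51/8, |L|=101/8
  updated: d(CLQ,N)=7/2, d(CLQ,P)=85/4
3. join CLQ+N (d=7/2, Q=-151/4) ⇒ CLNQ; edges |CLQ|=47/8, |N|=-19/8
  updated: d(CLNQ,P)=123/8
4. join CLNQ+P (d=123/8) ⇒ CLNPQ; edges |CLNQ|=123/16, |P|=123/16
final tree: ((((C:53/6,Q:7/6):51/8,L:101/8):47/8,N:-19/8):123/16,P:123/16)
total length: 383/8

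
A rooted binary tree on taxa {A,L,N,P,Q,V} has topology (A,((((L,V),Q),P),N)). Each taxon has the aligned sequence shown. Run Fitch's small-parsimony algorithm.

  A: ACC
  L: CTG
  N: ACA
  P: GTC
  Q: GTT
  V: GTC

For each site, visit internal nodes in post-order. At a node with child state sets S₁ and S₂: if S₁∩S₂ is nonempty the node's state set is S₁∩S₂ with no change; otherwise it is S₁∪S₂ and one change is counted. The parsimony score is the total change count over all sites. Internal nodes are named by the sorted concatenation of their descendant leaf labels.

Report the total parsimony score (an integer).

[col 0] LV: children L:{C}, V:{G} ∪→ {C,G}; cost 1
[col 0] LQV: children LV:{C,G}, Q:{G} ∩→ {G}; cost 0
[col 0] LPQV: children LQV:{G}, P:{G} ∩→ {G}; cost 0
[col 0] LNPQV: children LPQV:{G}, N:{A} ∪→ {A,G}; cost 1
[col 0] ALNPQV: children A:{A}, LNPQV:{A,G} ∩→ {A}; cost 0
[col 1] LV: children L:{T}, V:{T} ∩→ {T}; cost 0
[col 1] LQV: children LV:{T}, Q:{T} ∩→ {T}; cost 0
[col 1] LPQV: children LQV:{T}, P:{T} ∩→ {T}; cost 0
[col 1] LNPQV: children LPQV:{T}, N:{C} ∪→ {C,T}; cost 1
[col 1] ALNPQV: children A:{C}, LNPQV:{C,T} ∩→ {C}; cost 0
[col 2] LV: children L:{G}, V:{C} ∪→ {C,G}; cost 1
[col 2] LQV: children LV:{C,G}, Q:{T} ∪→ {C,G,T}; cost 1
[col 2] LPQV: children LQV:{C,G,T}, P:{C} ∩→ {C}; cost 0
[col 2] LNPQV: children LPQV:{C}, N:{A} ∪→ {A,C}; cost 1
[col 2] ALNPQV: children A:{C}, LNPQV:{A,C} ∩→ {C}; cost 0
per-site changes: [2, 1, 3]; total = 6

6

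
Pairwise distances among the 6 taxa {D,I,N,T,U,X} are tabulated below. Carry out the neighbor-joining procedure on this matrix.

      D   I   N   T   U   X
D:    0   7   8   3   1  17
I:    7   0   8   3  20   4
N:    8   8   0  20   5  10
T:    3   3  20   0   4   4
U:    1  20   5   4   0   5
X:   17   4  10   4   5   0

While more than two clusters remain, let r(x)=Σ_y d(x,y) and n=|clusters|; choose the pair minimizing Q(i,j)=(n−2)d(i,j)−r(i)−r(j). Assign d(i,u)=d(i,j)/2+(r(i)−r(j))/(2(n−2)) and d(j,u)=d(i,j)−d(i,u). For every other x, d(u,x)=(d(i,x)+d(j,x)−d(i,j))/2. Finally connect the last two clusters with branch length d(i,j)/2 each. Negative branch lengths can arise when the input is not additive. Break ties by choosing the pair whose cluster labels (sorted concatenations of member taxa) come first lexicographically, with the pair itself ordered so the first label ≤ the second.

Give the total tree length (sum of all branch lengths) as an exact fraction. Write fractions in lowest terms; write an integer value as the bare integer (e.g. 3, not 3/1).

step 1: merge (D,U) at d=1, Q=-67; branch lengths D→5/8, U→3/8; new cluster DU
  updated: d(DU,I)=13, d(DU,N)=6, d(DU,T)=3, d(DU,X)=21/2
step 2: merge (DU,N) at d=6, Q=-117/2; branch lengths DU→13/12, N→59/12; new cluster DNU
  updated: d(DNU,I)=15/2, d(DNU,T)=17/2, d(DNU,X)=29/4
step 3: merge (DNU,X) at d=29/4, Q=-24; branch lengths DNU→45/8, X→13/8; new cluster DNUX
  updated: d(DNUX,I)=17/8, d(DNUX,T)=21/8
step 4: merge (DNUX,I) at d=17/8, Q=-31/4; branch lengths DNUX→7/8, I→5/4; new cluster DINUX
  updated: d(DINUX,T)=7/4
step 5: merge (DINUX,T) at d=7/4; branch lengths DINUX→7/8, T→7/8; new cluster DINTUX
final tree: (((((D:5/8,U:3/8):13/12,N:59/12):45/8,X:13/8):7/8,I:5/4):7/8,T:7/8)
total length: 145/8

145/8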